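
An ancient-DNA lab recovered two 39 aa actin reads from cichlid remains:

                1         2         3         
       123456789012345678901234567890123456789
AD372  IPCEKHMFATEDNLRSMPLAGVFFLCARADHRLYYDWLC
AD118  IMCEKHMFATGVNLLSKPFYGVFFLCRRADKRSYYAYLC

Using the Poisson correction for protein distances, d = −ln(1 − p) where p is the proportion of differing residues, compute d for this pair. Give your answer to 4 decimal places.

Mismatches occur at site 2 (P↔M), site 11 (E↔G), site 12 (D↔V), site 15 (R↔L), site 17 (M↔K), site 19 (L↔F), site 20 (A↔Y), site 27 (A↔R), site 31 (H↔K), site 33 (L↔S), site 36 (D↔A), site 37 (W↔Y).
p = 12/39 = 0.307692.
d = −ln(1 − 0.307692) = −ln(0.692308) = 0.3677.

0.3677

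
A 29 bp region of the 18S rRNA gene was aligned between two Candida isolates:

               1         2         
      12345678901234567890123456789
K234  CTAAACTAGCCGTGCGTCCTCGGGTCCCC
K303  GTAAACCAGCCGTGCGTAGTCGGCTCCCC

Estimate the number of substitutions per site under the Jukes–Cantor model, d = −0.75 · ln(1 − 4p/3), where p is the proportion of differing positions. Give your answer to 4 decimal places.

0.1959

Differing sites — 1:C/G; 7:T/C; 18:C/A; 19:C/G; 24:G/C.
p = 5/29 = 0.172414.
d = −0.75 · ln(1 − (4/3)·0.172414) = −0.75 · ln(0.770115) = −0.75 · (-0.261215) = 0.1959.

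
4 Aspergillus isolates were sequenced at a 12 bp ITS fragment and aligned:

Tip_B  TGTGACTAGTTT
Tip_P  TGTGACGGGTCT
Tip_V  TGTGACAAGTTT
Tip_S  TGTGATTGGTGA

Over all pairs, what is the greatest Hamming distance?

Pairwise Hamming distances:
  Tip_B vs Tip_P: 3
  Tip_B vs Tip_V: 1
  Tip_B vs Tip_S: 4
  Tip_P vs Tip_V: 3
  Tip_P vs Tip_S: 4
  Tip_V vs Tip_S: 5
The largest is 5, between Tip_V and Tip_S.

5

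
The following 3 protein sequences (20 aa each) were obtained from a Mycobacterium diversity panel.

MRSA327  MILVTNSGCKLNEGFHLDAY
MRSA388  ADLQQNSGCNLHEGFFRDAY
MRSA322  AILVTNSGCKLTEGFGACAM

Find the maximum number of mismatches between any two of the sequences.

Pairwise Hamming distances:
  MRSA327 vs MRSA388: 8
  MRSA327 vs MRSA322: 6
  MRSA388 vs MRSA322: 9
The largest is 9, between MRSA388 and MRSA322.

9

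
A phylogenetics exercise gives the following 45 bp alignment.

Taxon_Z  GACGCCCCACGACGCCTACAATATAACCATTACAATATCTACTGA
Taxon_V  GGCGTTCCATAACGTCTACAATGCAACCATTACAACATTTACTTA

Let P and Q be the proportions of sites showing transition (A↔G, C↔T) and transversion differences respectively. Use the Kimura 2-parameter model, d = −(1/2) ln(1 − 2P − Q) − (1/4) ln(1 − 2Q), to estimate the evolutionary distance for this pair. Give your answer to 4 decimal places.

Differing sites — 2:A/G (Ti); 5:C/T (Ti); 6:C/T (Ti); 10:C/T (Ti); 11:G/A (Ti); 15:C/T (Ti); 23:A/G (Ti); 24:T/C (Ti); 36:T/C (Ti); 39:C/T (Ti); 44:G/T (Tv).
Of the 11 differences, 10 transitions and 1 transversion over 45 sites: P = 10/45 = 0.222222, Q = 1/45 = 0.022222.
d = −0.5·ln(0.533334) − 0.25·ln(0.955556) = −0.5·(-0.628607) − 0.25·(-0.045462) = 0.3257.

0.3257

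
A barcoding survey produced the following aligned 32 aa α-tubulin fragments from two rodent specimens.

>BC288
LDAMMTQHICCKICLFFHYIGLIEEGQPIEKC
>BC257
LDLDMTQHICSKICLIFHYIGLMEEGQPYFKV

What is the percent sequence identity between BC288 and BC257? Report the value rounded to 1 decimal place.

75.0%

Mismatches occur at site 3 (A→L), site 4 (M→D), site 11 (C→S), site 16 (F→I), site 23 (I→M), site 29 (I→Y), site 30 (E→F), site 32 (C→V).
24 of the 32 sites match, so the percent identity is 24/32 × 100 = 75.0%.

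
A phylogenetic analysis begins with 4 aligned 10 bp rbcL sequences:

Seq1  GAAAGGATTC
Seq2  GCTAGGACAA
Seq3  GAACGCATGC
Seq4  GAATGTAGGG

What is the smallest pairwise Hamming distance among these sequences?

Pairwise Hamming distances:
  Seq1 vs Seq2: 5
  Seq1 vs Seq3: 3
  Seq1 vs Seq4: 5
  Seq2 vs Seq3: 7
  Seq2 vs Seq4: 7
  Seq3 vs Seq4: 4
The smallest is 3, between Seq1 and Seq3.

3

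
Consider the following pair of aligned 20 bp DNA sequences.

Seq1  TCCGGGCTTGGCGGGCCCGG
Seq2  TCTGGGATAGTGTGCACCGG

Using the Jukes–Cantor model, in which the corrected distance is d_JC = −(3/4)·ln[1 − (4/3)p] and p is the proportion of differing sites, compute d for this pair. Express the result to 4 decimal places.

The sequences differ at positions 3 (C/T), 7 (C/A), 9 (T/A), 11 (G/T), 12 (C/G), 13 (G/T), 15 (G/C), 16 (C/A).
p = 8/20 = 0.400000.
d = −0.75 · ln(1 − (4/3)·0.400000) = −0.75 · ln(0.466667) = −0.75 · (-0.762139) = 0.5716.

0.5716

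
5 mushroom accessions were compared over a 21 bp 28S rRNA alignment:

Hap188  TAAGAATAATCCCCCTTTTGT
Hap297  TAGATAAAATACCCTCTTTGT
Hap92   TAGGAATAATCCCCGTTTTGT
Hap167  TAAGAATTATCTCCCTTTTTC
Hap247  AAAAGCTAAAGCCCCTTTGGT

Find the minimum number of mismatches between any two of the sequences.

Pairwise Hamming distances:
  Hap188 vs Hap297: 7
  Hap188 vs Hap92: 2
  Hap188 vs Hap167: 4
  Hap188 vs Hap247: 7
  Hap297 vs Hap92: 6
  Hap297 vs Hap167: 11
  Hap297 vs Hap247: 10
  Hap92 vs Hap167: 6
  Hap92 vs Hap247: 9
  Hap167 vs Hap247: 11
The smallest is 2, between Hap188 and Hap92.

2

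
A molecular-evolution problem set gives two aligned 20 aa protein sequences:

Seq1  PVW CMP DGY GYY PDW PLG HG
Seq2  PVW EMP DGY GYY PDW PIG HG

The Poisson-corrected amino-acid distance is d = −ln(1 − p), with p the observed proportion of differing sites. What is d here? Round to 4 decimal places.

Differing sites — 4:C/E; 17:L/I.
p = 2/20 = 0.100000.
d = −ln(1 − 0.100000) = −ln(0.900000) = 0.1054.

0.1054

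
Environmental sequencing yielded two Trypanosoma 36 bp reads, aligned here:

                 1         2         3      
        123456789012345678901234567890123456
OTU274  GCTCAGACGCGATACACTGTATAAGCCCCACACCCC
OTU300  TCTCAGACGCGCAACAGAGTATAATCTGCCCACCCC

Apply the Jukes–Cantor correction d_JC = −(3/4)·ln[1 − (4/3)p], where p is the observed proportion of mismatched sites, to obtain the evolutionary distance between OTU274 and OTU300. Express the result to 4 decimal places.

0.3041

The sequences differ at positions 1 (G/T), 12 (A/C), 13 (T/A), 17 (C/G), 18 (T/A), 25 (G/T), 27 (C/T), 28 (C/G), 30 (A/C).
p = 9/36 = 0.250000.
d = −0.75 · ln(1 − (4/3)·0.250000) = −0.75 · ln(0.666667) = −0.75 · (-0.405465) = 0.3041.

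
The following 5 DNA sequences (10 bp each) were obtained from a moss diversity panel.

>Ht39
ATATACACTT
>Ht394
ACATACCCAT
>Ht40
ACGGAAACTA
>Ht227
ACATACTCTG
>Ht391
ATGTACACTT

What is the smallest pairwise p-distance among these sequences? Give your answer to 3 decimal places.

Pairwise Hamming distances:
  Ht39 vs Ht394: 3
  Ht39 vs Ht40: 5
  Ht39 vs Ht227: 3
  Ht39 vs Ht391: 1
  Ht394 vs Ht40: 6
  Ht394 vs Ht227: 3
  Ht394 vs Ht391: 4
  Ht40 vs Ht227: 5
  Ht40 vs Ht391: 4
  Ht227 vs Ht391: 4
The smallest is 1 mismatch, between Ht39 and Ht391; p = 1/10 = 0.100.

0.100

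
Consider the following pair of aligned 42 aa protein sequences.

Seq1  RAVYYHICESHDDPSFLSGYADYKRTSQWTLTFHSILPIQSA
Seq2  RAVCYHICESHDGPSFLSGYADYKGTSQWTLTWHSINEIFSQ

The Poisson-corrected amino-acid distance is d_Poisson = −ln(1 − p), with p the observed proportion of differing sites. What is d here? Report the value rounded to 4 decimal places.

Mismatches occur at site 4 (Y/C), site 13 (D/G), site 25 (R/G), site 33 (F/W), site 37 (L/N), site 38 (P/E), site 40 (Q/F), site 42 (A/Q).
p = 8/42 = 0.190476.
d = −ln(1 − 0.190476) = −ln(0.809524) = 0.2113.

0.2113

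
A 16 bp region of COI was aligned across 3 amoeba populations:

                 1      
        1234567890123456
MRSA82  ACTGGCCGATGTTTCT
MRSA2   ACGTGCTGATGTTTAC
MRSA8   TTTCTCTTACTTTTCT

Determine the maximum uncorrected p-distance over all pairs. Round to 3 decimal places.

0.625

Pairwise Hamming distances:
  MRSA82 vs MRSA2: 5
  MRSA82 vs MRSA8: 8
  MRSA2 vs MRSA8: 10
The largest is 10 mismatches, between MRSA2 and MRSA8; p = 10/16 = 0.625.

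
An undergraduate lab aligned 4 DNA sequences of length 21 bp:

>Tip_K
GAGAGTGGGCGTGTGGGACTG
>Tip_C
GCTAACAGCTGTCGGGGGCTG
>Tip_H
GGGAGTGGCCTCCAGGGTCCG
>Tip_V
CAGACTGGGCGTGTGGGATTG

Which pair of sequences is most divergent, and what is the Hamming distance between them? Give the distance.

12

Pairwise Hamming distances:
  Tip_K vs Tip_C: 10
  Tip_K vs Tip_H: 8
  Tip_K vs Tip_V: 3
  Tip_C vs Tip_H: 11
  Tip_C vs Tip_V: 12
  Tip_H vs Tip_V: 11
The largest is 12, between Tip_C and Tip_V.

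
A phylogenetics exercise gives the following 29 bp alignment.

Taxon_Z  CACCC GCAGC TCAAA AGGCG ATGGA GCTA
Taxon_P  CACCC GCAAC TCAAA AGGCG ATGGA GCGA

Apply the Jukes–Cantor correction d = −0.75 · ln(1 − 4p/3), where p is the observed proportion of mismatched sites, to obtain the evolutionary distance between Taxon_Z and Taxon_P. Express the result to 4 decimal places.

0.0723

The sequences differ at positions 9 (G/A), 28 (T/G).
p = 2/29 = 0.068966.
d = −0.75 · ln(1 − (4/3)·0.068966) = −0.75 · ln(0.908045) = −0.75 · (-0.096461) = 0.0723.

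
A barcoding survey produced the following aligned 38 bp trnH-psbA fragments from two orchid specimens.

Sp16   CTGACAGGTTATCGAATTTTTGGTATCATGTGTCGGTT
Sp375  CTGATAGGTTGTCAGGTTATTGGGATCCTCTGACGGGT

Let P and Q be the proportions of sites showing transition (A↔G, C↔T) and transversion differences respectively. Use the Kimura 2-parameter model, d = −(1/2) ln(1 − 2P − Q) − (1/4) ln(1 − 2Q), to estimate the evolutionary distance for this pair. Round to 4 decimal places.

Differing sites — 5:C/T (Ti); 11:A/G (Ti); 14:G/A (Ti); 15:A/G (Ti); 16:A/G (Ti); 19:T/A (Tv); 24:T/G (Tv); 28:A/C (Tv); 30:G/C (Tv); 33:T/A (Tv); 37:T/G (Tv).
Of the 11 differences, 5 transitions and 6 transversions over 38 sites: P = 5/38 = 0.131579, Q = 6/38 = 0.157895.
d = −0.5·ln(0.578947) − 0.25·ln(0.684210) = −0.5·(-0.546544) − 0.25·(-0.379490) = 0.3681.

0.3681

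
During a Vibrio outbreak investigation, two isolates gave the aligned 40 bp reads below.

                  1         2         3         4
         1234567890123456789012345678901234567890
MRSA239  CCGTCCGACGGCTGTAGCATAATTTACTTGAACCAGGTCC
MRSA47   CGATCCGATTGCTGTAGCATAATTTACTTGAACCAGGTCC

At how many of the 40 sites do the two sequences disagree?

Differing sites — 2:C/G; 3:G/A; 9:C/T; 10:G/T.
That gives 4 mismatches out of 40 aligned sites, so the Hamming distance is 4.

4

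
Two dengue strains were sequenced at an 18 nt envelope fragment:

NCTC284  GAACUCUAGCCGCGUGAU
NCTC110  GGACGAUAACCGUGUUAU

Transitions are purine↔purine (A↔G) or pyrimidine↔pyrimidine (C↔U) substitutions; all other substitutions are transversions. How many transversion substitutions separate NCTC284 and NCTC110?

3

Differing sites — 2:A/G (Ti); 5:U/G (Tv); 6:C/A (Tv); 9:G/A (Ti); 13:C/U (Ti); 16:G/U (Tv).
Of the 6 differences, 3 transitions and 3 transversions, so the answer is 3.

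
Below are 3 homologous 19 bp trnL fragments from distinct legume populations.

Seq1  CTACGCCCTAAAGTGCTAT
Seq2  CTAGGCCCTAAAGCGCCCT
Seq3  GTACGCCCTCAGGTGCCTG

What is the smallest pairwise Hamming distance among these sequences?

Pairwise Hamming distances:
  Seq1 vs Seq2: 4
  Seq1 vs Seq3: 6
  Seq2 vs Seq3: 7
The smallest is 4, between Seq1 and Seq2.

4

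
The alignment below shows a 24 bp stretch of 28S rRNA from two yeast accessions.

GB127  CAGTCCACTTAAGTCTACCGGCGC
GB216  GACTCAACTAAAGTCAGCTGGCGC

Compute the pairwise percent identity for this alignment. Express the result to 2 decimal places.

70.83%

Differing sites — 1:C/G; 3:G/C; 6:C/A; 10:T/A; 16:T/A; 17:A/G; 19:C/T.
17 of the 24 sites match, so the percent identity is 17/24 × 100 = 70.83%.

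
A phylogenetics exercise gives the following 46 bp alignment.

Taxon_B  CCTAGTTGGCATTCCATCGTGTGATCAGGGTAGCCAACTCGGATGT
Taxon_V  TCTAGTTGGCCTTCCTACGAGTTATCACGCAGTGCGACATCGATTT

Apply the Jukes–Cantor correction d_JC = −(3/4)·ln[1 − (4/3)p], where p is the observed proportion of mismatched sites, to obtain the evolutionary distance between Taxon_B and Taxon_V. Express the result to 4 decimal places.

The sequences differ at positions 1 (C/T), 11 (A/C), 16 (A/T), 17 (T/A), 20 (T/A), 23 (G/T), 28 (G/C), 30 (G/C), 31 (T/A), 32 (A/G), 33 (G/T), 34 (C/G), 36 (A/G), 39 (T/A), 40 (C/T), 41 (G/C), 45 (G/T).
p = 17/46 = 0.369565.
d = −0.75 · ln(1 − (4/3)·0.369565) = −0.75 · ln(0.507247) = −0.75 · (-0.678757) = 0.5091.

0.5091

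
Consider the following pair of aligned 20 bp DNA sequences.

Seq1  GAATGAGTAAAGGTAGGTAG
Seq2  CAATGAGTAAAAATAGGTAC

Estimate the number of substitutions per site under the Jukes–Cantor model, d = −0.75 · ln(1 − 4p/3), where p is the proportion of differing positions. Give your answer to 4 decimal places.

0.2326

The sequences differ at positions 1 (G/C), 12 (G/A), 13 (G/A), 20 (G/C).
p = 4/20 = 0.200000.
d = −0.75 · ln(1 − (4/3)·0.200000) = −0.75 · ln(0.733333) = −0.75 · (-0.310155) = 0.2326.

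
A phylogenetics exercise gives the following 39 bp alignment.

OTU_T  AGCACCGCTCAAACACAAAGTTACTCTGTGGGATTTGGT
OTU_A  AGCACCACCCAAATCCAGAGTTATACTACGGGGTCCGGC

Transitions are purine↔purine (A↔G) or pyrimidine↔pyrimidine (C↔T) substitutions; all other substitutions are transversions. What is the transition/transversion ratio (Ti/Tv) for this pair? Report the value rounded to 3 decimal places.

The sequences differ at positions 7 (G/A, transition), 9 (T/C, transition), 14 (C/T, transition), 15 (A/C, transversion), 18 (A/G, transition), 24 (C/T, transition), 25 (T/A, transversion), 28 (G/A, transition), 29 (T/C, transition), 33 (A/G, transition), 35 (T/C, transition), 36 (T/C, transition), 39 (T/C, transition).
Of the 13 differences, 11 transitions and 2 transversions, so Ti/Tv = 11/2 = 5.500.

5.500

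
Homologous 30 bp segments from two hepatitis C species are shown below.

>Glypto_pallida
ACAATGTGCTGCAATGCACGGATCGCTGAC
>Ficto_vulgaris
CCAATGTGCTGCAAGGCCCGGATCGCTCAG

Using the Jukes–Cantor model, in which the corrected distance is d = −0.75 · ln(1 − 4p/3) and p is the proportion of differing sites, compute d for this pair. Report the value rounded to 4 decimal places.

The sequences differ at positions 1 (A/C), 15 (T/G), 18 (A/C), 28 (G/C), 30 (C/G).
p = 5/30 = 0.166667.
d = −0.75 · ln(1 − (4/3)·0.166667) = −0.75 · ln(0.777777) = −0.75 · (-0.251315) = 0.1885.

0.1885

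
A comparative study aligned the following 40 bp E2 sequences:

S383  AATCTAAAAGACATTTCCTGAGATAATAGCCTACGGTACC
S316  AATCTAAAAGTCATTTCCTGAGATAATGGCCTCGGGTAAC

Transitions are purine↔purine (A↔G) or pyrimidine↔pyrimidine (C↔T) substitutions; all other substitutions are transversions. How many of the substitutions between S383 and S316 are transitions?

Differing sites — 11:A/T (Tv); 28:A/G (Ti); 33:A/C (Tv); 34:C/G (Tv); 39:C/A (Tv).
Of the 5 differences, 1 transition and 4 transversions, so the answer is 1.

1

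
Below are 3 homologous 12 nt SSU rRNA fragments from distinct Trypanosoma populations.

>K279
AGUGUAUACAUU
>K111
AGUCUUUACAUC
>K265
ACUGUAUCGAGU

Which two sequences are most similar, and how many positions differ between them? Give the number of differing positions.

3

Pairwise Hamming distances:
  K279 vs K111: 3
  K279 vs K265: 4
  K111 vs K265: 7
The smallest is 3, between K279 and K111.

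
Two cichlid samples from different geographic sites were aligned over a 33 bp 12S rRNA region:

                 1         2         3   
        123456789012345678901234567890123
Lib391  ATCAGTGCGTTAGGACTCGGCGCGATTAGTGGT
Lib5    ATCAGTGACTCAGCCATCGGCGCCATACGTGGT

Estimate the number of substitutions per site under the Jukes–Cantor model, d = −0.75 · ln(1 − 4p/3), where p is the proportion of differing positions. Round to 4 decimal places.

Mismatches occur at site 8 (C↔A), site 9 (G↔C), site 11 (T↔C), site 14 (G↔C), site 15 (A↔C), site 16 (C↔A), site 24 (G↔C), site 27 (T↔A), site 28 (A↔C).
p = 9/33 = 0.272727.
d = −0.75 · ln(1 − (4/3)·0.272727) = −0.75 · ln(0.636364) = −0.75 · (-0.451985) = 0.3390.

0.3390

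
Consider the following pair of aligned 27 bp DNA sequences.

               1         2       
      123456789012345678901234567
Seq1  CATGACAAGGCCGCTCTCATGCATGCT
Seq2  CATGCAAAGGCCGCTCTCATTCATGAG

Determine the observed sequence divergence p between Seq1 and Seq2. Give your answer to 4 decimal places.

0.1852

Mismatches occur at site 5 (A→C), site 6 (C→A), site 21 (G→T), site 26 (C→A), site 27 (T→G).
There are 5 differences over 27 sites, so p = 5/27 = 0.1852.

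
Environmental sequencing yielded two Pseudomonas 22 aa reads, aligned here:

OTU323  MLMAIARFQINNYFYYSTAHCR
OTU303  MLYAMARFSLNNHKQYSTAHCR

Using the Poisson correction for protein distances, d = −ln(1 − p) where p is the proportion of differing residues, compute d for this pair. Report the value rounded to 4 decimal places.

0.3830

Differing sites — 3:M/Y; 5:I/M; 9:Q/S; 10:I/L; 13:Y/H; 14:F/K; 15:Y/Q.
p = 7/22 = 0.318182.
d = −ln(1 − 0.318182) = −ln(0.681818) = 0.3830.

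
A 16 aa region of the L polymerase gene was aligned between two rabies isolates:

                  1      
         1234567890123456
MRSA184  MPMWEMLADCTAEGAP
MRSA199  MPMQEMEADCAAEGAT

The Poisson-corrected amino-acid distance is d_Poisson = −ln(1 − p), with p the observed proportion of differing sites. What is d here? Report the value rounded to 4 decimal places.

0.2877

The sequences differ at positions 4 (W/Q), 7 (L/E), 11 (T/A), 16 (P/T).
p = 4/16 = 0.250000.
d = −ln(1 − 0.250000) = −ln(0.750000) = 0.2877.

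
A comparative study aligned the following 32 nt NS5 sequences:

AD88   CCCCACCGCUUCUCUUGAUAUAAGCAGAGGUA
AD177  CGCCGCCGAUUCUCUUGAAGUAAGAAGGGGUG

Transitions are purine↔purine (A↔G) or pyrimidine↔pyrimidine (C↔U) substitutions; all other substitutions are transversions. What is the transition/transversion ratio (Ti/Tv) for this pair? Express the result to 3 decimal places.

Mismatches occur at site 2 (C↔G, transversion), site 5 (A↔G, transition), site 9 (C↔A, transversion), site 19 (U↔A, transversion), site 20 (A↔G, transition), site 25 (C↔A, transversion), site 28 (A↔G, transition), site 32 (A↔G, transition).
Of the 8 differences, 4 transitions and 4 transversions, so Ti/Tv = 4/4 = 1.000.

1.000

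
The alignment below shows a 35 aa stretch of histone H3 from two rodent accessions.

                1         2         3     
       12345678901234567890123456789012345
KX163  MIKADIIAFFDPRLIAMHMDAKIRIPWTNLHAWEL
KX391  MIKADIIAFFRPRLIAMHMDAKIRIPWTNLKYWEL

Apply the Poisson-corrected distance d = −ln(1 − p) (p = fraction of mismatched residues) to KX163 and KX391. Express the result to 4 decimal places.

Differing sites — 11:D/R; 31:H/K; 32:A/Y.
p = 3/35 = 0.085714.
d = −ln(1 − 0.085714) = −ln(0.914286) = 0.0896.

0.0896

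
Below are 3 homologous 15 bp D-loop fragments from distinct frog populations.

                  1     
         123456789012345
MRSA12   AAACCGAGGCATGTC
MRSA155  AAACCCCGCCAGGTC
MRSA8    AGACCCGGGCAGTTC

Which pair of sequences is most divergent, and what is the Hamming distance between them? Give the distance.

Pairwise Hamming distances:
  MRSA12 vs MRSA155: 4
  MRSA12 vs MRSA8: 5
  MRSA155 vs MRSA8: 4
The largest is 5, between MRSA12 and MRSA8.

5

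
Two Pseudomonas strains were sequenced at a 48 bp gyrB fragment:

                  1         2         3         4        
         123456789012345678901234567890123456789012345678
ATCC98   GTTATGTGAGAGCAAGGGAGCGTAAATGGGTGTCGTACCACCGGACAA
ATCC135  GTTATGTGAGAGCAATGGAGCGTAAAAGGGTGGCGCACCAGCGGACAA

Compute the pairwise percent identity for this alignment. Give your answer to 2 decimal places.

89.58%

Mismatches occur at site 16 (G↔T), site 27 (T↔A), site 33 (T↔G), site 36 (T↔C), site 41 (C↔G).
43 of the 48 sites match, so the percent identity is 43/48 × 100 = 89.58%.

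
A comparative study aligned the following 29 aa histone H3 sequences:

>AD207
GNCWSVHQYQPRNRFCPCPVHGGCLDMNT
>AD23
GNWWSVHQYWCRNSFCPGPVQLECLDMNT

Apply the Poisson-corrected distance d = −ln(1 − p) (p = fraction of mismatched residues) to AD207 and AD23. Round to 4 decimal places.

Mismatches occur at site 3 (C↔W), site 10 (Q↔W), site 11 (P↔C), site 14 (R↔S), site 18 (C↔G), site 21 (H↔Q), site 22 (G↔L), site 23 (G↔E).
p = 8/29 = 0.275862.
d = −ln(1 − 0.275862) = −ln(0.724138) = 0.3228.

0.3228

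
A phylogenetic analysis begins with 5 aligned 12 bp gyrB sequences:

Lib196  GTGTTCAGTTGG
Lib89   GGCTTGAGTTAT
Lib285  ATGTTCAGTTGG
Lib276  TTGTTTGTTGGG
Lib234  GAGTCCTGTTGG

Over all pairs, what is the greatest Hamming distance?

Pairwise Hamming distances:
  Lib196 vs Lib89: 5
  Lib196 vs Lib285: 1
  Lib196 vs Lib276: 5
  Lib196 vs Lib234: 3
  Lib89 vs Lib285: 6
  Lib89 vs Lib276: 9
  Lib89 vs Lib234: 7
  Lib285 vs Lib276: 5
  Lib285 vs Lib234: 4
  Lib276 vs Lib234: 7
The largest is 9, between Lib89 and Lib276.

9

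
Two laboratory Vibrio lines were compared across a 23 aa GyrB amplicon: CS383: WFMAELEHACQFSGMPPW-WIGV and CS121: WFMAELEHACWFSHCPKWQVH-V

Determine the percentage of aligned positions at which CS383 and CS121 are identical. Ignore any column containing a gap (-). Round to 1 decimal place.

Excluding the 2 gap columns leaves 21 comparable sites.
Mismatches occur at site 11 (Q→W), site 14 (G→H), site 15 (M→C), site 17 (P→K), site 20 (W→V), site 21 (I→H).
15 of the 21 comparable sites match, so the percent identity is 15/21 × 100 = 71.4%.

71.4%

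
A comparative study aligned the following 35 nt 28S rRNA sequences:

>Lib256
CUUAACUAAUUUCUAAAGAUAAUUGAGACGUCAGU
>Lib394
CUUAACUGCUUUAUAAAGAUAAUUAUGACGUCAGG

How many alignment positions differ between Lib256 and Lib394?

6

The sequences differ at positions 8 (A/G), 9 (A/C), 13 (C/A), 25 (G/A), 26 (A/U), 35 (U/G).
That gives 6 mismatches out of 35 aligned sites, so the Hamming distance is 6.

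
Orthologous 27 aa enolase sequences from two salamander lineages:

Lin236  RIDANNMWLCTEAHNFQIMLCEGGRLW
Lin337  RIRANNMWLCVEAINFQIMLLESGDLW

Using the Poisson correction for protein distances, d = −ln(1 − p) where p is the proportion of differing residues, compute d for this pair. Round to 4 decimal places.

0.2513

The sequences differ at positions 3 (D/R), 11 (T/V), 14 (H/I), 21 (C/L), 23 (G/S), 25 (R/D).
p = 6/27 = 0.222222.
d = −ln(1 − 0.222222) = −ln(0.777778) = 0.2513.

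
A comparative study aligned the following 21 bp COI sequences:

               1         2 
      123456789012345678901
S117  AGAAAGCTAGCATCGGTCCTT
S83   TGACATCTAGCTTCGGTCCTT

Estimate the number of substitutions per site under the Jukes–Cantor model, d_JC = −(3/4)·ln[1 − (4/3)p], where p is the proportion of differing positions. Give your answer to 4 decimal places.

Mismatches occur at site 1 (A/T), site 4 (A/C), site 6 (G/T), site 12 (A/T).
p = 4/21 = 0.190476.
d = −0.75 · ln(1 − (4/3)·0.190476) = −0.75 · ln(0.746032) = −0.75 · (-0.292987) = 0.2197.

0.2197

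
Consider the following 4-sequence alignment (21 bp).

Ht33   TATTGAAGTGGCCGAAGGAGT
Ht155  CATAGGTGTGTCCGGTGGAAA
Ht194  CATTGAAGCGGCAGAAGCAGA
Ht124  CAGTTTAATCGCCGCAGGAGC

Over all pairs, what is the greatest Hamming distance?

Pairwise Hamming distances:
  Ht33 vs Ht155: 9
  Ht33 vs Ht194: 5
  Ht33 vs Ht124: 8
  Ht155 vs Ht194: 10
  Ht155 vs Ht124: 12
  Ht194 vs Ht124: 10
The largest is 12, between Ht155 and Ht124.

12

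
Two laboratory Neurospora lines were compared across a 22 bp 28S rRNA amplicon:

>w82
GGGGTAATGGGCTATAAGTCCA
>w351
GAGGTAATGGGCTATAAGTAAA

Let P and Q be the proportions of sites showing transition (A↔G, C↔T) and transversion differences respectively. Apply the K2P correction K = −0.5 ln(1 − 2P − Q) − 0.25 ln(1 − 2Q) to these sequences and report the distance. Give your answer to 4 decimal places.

Differing sites — 2:G/A (Ti); 20:C/A (Tv); 21:C/A (Tv).
Of the 3 differences, 1 transition and 2 transversions over 22 sites: P = 1/22 = 0.045455, Q = 2/22 = 0.090909.
d = −0.5·ln(0.818181) − 0.25·ln(0.818182) = −0.5·(-0.200672) − 0.25·(-0.200670) = 0.1505.

0.1505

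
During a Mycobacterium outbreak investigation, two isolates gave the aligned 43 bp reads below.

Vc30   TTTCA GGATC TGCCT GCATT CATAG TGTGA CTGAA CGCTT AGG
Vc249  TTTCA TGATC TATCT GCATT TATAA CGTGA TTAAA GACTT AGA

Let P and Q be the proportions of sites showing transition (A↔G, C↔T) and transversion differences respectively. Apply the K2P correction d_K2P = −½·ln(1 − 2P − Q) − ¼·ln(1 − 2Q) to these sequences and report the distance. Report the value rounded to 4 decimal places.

0.3373

Differing sites — 6:G/T (Tv); 12:G/A (Ti); 13:C/T (Ti); 21:C/T (Ti); 25:G/A (Ti); 26:T/C (Ti); 31:C/T (Ti); 33:G/A (Ti); 36:C/G (Tv); 37:G/A (Ti); 43:G/A (Ti).
Of the 11 differences, 9 transitions and 2 transversions over 43 sites: P = 9/43 = 0.209302, Q = 2/43 = 0.046512.
d = −0.5·ln(0.534884) − 0.25·ln(0.906976) = −0.5·(-0.625705) − 0.25·(-0.097639) = 0.3373.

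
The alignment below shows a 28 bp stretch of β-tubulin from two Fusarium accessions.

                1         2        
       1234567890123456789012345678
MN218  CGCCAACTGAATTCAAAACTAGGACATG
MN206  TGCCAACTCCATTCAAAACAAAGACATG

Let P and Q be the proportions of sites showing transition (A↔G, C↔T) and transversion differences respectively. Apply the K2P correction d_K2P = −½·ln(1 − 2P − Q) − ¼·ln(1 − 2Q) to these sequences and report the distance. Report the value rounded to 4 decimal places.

Differing sites — 1:C/T (Ti); 9:G/C (Tv); 10:A/C (Tv); 20:T/A (Tv); 22:G/A (Ti).
Of the 5 differences, 2 transitions and 3 transversions over 28 sites: P = 2/28 = 0.071429, Q = 3/28 = 0.107143.
d = −0.5·ln(0.749999) − 0.25·ln(0.785714) = −0.5·(-0.287683) − 0.25·(-0.241162) = 0.2041.

0.2041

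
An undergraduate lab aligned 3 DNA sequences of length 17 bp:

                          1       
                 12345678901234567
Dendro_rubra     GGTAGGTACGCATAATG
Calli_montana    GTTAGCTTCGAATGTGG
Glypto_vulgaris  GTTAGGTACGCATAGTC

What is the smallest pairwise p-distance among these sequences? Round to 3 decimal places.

0.176

Pairwise Hamming distances:
  Dendro_rubra vs Calli_montana: 7
  Dendro_rubra vs Glypto_vulgaris: 3
  Calli_montana vs Glypto_vulgaris: 7
The smallest is 3 mismatches, between Dendro_rubra and Glypto_vulgaris; p = 3/17 = 0.176.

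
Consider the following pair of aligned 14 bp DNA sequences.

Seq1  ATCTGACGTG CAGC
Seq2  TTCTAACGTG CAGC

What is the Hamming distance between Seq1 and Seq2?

2

Differing sites — 1:A/T; 5:G/A.
That gives 2 mismatches out of 14 aligned sites, so the Hamming distance is 2.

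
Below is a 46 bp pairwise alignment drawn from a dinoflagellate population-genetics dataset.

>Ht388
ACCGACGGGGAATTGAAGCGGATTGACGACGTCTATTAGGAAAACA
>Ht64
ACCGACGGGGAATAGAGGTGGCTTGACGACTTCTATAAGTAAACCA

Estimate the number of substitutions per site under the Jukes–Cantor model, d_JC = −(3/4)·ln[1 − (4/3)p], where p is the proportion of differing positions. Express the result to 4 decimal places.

0.1979

Mismatches occur at site 14 (T→A), site 17 (A→G), site 19 (C→T), site 22 (A→C), site 31 (G→T), site 37 (T→A), site 40 (G→T), site 44 (A→C).
p = 8/46 = 0.173913.
d = −0.75 · ln(1 − (4/3)·0.173913) = −0.75 · ln(0.768116) = −0.75 · (-0.263815) = 0.1979.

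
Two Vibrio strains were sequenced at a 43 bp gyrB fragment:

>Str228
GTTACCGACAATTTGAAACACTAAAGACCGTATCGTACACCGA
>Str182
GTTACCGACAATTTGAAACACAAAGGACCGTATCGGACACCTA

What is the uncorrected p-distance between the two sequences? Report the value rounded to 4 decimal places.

The sequences differ at positions 22 (T/A), 25 (A/G), 36 (T/G), 42 (G/T).
There are 4 differences over 43 sites, so p = 4/43 = 0.0930.

0.0930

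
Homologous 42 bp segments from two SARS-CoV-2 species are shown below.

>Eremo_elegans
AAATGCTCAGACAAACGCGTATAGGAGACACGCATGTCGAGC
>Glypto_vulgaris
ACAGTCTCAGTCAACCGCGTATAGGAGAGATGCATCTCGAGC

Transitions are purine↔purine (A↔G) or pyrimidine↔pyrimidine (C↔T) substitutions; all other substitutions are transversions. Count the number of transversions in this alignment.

The sequences differ at positions 2 (A/C, transversion), 4 (T/G, transversion), 5 (G/T, transversion), 11 (A/T, transversion), 15 (A/C, transversion), 29 (C/G, transversion), 31 (C/T, transition), 36 (G/C, transversion).
Of the 8 differences, 1 transition and 7 transversions, so the answer is 7.

7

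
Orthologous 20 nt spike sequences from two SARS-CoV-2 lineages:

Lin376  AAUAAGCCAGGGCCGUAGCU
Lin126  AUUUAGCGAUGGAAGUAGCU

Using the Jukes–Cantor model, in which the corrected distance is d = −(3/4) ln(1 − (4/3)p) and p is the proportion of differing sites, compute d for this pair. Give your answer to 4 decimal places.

Mismatches occur at site 2 (A/U), site 4 (A/U), site 8 (C/G), site 10 (G/U), site 13 (C/A), site 14 (C/A).
p = 6/20 = 0.300000.
d = −0.75 · ln(1 − (4/3)·0.300000) = −0.75 · ln(0.600000) = −0.75 · (-0.510826) = 0.3831.

0.3831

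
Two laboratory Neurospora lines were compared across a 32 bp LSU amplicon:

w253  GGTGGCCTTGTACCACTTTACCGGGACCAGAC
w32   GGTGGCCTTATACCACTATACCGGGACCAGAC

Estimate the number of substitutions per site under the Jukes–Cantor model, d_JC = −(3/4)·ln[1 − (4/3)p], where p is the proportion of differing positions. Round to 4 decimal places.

The sequences differ at positions 10 (G/A), 18 (T/A).
p = 2/32 = 0.062500.
d = −0.75 · ln(1 − (4/3)·0.062500) = −0.75 · ln(0.916667) = −0.75 · (-0.087011) = 0.0653.

0.0653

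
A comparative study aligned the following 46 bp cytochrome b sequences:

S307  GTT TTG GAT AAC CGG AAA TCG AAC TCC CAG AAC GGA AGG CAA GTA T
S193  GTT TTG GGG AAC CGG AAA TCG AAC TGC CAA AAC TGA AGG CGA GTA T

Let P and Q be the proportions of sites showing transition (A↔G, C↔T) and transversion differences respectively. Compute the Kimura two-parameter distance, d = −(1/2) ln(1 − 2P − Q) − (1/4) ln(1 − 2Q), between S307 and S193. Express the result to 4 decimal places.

0.1438

Differing sites — 8:A/G (Ti); 9:T/G (Tv); 26:C/G (Tv); 30:G/A (Ti); 34:G/T (Tv); 41:A/G (Ti).
Of the 6 differences, 3 transitions and 3 transversions over 46 sites: P = 3/46 = 0.065217, Q = 3/46 = 0.065217.
d = −0.5·ln(0.804349) − 0.25·ln(0.869566) = −0.5·(-0.217722) − 0.25·(-0.139761) = 0.1438.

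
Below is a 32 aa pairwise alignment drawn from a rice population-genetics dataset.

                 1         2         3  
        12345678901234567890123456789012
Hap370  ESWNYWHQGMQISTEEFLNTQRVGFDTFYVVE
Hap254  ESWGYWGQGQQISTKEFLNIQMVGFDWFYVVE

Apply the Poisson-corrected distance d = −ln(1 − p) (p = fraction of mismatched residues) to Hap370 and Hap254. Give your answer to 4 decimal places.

The sequences differ at positions 4 (N/G), 7 (H/G), 10 (M/Q), 15 (E/K), 20 (T/I), 22 (R/M), 27 (T/W).
p = 7/32 = 0.218750.
d = −ln(1 − 0.218750) = −ln(0.781250) = 0.2469.

0.2469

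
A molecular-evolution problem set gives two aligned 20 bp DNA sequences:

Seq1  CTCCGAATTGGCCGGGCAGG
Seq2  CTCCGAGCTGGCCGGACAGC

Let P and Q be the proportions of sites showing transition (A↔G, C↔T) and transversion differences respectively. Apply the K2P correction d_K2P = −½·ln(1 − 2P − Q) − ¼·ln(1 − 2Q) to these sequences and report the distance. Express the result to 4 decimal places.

The sequences differ at positions 7 (A/G, transition), 8 (T/C, transition), 16 (G/A, transition), 20 (G/C, transversion).
Of the 4 differences, 3 transitions and 1 transversion over 20 sites: P = 3/20 = 0.150000, Q = 1/20 = 0.050000.
d = −0.5·ln(0.650000) − 0.25·ln(0.900000) = −0.5·(-0.430783) − 0.25·(-0.105361) = 0.2417.

0.2417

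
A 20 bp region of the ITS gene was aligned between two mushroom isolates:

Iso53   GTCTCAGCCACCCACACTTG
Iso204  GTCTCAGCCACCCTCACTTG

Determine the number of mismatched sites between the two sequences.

1

A single mismatch occurs at site 14 (A/T).
That gives 1 mismatch out of 20 aligned sites, so the Hamming distance is 1.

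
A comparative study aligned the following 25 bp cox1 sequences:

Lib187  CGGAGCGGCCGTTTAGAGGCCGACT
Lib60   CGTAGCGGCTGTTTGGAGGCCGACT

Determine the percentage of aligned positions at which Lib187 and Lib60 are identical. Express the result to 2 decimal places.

88.00%

The sequences differ at positions 3 (G/T), 10 (C/T), 15 (A/G).
22 of the 25 sites match, so the percent identity is 22/25 × 100 = 88.00%.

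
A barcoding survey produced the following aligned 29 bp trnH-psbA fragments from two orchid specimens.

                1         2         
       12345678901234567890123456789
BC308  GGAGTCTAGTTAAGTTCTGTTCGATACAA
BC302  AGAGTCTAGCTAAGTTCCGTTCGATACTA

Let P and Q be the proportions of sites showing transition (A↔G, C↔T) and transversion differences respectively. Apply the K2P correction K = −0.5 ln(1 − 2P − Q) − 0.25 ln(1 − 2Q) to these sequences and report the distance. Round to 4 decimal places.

0.1560

Differing sites — 1:G/A (Ti); 10:T/C (Ti); 18:T/C (Ti); 28:A/T (Tv).
Of the 4 differences, 3 transitions and 1 transversion over 29 sites: P = 3/29 = 0.103448, Q = 1/29 = 0.034483.
d = −0.5·ln(0.758621) − 0.25·ln(0.931034) = −0.5·(-0.276253) − 0.25·(-0.071459) = 0.1560.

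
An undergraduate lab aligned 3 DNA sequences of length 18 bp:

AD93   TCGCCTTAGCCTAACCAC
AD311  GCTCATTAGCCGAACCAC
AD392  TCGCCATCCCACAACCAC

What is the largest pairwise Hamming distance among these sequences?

Pairwise Hamming distances:
  AD93 vs AD311: 4
  AD93 vs AD392: 5
  AD311 vs AD392: 8
The largest is 8, between AD311 and AD392.

8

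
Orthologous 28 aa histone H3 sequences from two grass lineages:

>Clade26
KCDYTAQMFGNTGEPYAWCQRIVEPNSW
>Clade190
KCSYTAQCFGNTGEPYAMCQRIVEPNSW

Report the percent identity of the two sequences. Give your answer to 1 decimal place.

Mismatches occur at site 3 (D↔S), site 8 (M↔C), site 18 (W↔M).
25 of the 28 sites match, so the percent identity is 25/28 × 100 = 89.3%.

89.3%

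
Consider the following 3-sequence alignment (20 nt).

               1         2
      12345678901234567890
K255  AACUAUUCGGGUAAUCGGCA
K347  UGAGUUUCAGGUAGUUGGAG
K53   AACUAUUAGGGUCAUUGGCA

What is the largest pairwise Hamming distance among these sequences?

11

Pairwise Hamming distances:
  K255 vs K347: 10
  K255 vs K53: 3
  K347 vs K53: 11
The largest is 11, between K347 and K53.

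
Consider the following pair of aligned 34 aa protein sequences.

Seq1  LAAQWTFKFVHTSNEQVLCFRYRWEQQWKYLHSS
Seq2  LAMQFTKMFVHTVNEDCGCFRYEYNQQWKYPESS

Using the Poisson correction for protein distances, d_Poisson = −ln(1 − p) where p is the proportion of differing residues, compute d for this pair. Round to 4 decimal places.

0.4818

Mismatches occur at site 3 (A/M), site 5 (W/F), site 7 (F/K), site 8 (K/M), site 13 (S/V), site 16 (Q/D), site 17 (V/C), site 18 (L/G), site 23 (R/E), site 24 (W/Y), site 25 (E/N), site 31 (L/P), site 32 (H/E).
p = 13/34 = 0.382353.
d = −ln(1 − 0.382353) = −ln(0.617647) = 0.4818.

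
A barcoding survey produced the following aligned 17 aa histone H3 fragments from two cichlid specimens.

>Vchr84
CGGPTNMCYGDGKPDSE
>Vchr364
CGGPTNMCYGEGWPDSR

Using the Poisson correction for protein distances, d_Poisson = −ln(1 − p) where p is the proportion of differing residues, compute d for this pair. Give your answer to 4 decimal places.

0.1942

Differing sites — 11:D/E; 13:K/W; 17:E/R.
p = 3/17 = 0.176471.
d = −ln(1 − 0.176471) = −ln(0.823529) = 0.1942.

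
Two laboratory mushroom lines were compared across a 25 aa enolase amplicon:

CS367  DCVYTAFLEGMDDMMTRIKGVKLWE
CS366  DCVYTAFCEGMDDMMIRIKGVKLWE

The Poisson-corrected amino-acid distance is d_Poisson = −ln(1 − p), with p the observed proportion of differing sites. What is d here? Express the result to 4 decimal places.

0.0834

The sequences differ at positions 8 (L/C), 16 (T/I).
p = 2/25 = 0.080000.
d = −ln(1 − 0.080000) = −ln(0.920000) = 0.0834.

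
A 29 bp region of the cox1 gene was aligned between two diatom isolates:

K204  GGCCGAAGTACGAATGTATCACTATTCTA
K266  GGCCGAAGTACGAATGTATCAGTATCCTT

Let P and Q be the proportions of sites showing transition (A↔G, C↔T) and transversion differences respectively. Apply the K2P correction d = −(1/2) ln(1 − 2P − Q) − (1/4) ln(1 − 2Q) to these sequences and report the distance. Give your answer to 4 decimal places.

0.1113

The sequences differ at positions 22 (C/G, transversion), 26 (T/C, transition), 29 (A/T, transversion).
Of the 3 differences, 1 transition and 2 transversions over 29 sites: P = 1/29 = 0.034483, Q = 2/29 = 0.068966.
d = −0.5·ln(0.862068) − 0.25·ln(0.862068) = −0.5·(-0.148421) − 0.25·(-0.148421) = 0.1113.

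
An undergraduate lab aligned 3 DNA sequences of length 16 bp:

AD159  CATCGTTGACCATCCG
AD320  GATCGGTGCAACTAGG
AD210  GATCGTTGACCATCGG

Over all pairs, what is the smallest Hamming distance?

Pairwise Hamming distances:
  AD159 vs AD320: 8
  AD159 vs AD210: 2
  AD320 vs AD210: 6
The smallest is 2, between AD159 and AD210.

2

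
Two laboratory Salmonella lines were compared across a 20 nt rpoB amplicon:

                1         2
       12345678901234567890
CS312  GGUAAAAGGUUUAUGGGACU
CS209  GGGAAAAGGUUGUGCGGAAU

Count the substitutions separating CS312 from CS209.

6

The sequences differ at positions 3 (U/G), 12 (U/G), 13 (A/U), 14 (U/G), 15 (G/C), 19 (C/A).
That gives 6 mismatches out of 20 aligned sites, so the Hamming distance is 6.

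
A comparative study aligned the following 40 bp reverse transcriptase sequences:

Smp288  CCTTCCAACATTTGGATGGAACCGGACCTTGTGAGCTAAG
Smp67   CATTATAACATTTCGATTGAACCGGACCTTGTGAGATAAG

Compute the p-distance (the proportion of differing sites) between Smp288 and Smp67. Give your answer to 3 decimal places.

0.150

Mismatches occur at site 2 (C→A), site 5 (C→A), site 6 (C→T), site 14 (G→C), site 18 (G→T), site 36 (C→A).
There are 6 differences over 40 sites, so p = 6/40 = 0.150.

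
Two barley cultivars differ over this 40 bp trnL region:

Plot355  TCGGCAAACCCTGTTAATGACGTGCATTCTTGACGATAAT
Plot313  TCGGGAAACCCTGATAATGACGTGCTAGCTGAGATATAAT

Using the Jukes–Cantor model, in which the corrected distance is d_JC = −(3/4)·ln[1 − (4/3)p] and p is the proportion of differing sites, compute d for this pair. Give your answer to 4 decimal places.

Differing sites — 5:C/G; 14:T/A; 26:A/T; 27:T/A; 28:T/G; 31:T/G; 32:G/A; 33:A/G; 34:C/A; 35:G/T.
p = 10/40 = 0.250000.
d = −0.75 · ln(1 − (4/3)·0.250000) = −0.75 · ln(0.666667) = −0.75 · (-0.405465) = 0.3041.

0.3041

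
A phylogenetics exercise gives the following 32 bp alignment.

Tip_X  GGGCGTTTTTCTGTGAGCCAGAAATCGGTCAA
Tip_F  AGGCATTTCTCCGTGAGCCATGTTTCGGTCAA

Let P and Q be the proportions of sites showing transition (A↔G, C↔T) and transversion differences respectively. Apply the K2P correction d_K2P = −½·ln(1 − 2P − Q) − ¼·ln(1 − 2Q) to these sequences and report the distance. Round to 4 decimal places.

0.3126

Differing sites — 1:G/A (Ti); 5:G/A (Ti); 9:T/C (Ti); 12:T/C (Ti); 21:G/T (Tv); 22:A/G (Ti); 23:A/T (Tv); 24:A/T (Tv).
Of the 8 differences, 5 transitions and 3 transversions over 32 sites: P = 5/32 = 0.156250, Q = 3/32 = 0.093750.
d = −0.5·ln(0.593750) − 0.25·ln(0.812500) = −0.5·(-0.521297) − 0.25·(-0.207639) = 0.3126.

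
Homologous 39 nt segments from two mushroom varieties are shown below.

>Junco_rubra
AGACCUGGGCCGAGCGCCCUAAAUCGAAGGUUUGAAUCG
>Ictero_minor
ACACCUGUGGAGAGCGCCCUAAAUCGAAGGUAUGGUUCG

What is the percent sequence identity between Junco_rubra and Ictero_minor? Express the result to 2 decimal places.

82.05%

Mismatches occur at site 2 (G↔C), site 8 (G↔U), site 10 (C↔G), site 11 (C↔A), site 32 (U↔A), site 35 (A↔G), site 36 (A↔U).
32 of the 39 sites match, so the percent identity is 32/39 × 100 = 82.05%.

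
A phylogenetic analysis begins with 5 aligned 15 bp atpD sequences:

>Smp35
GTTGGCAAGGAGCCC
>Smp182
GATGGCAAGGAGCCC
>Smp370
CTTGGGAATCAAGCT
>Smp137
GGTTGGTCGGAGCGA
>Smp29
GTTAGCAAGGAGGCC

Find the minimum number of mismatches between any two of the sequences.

1

Pairwise Hamming distances:
  Smp35 vs Smp182: 1
  Smp35 vs Smp370: 7
  Smp35 vs Smp137: 7
  Smp35 vs Smp29: 2
  Smp182 vs Smp370: 8
  Smp182 vs Smp137: 7
  Smp182 vs Smp29: 3
  Smp370 vs Smp137: 11
  Smp370 vs Smp29: 7
  Smp137 vs Smp29: 8
The smallest is 1, between Smp35 and Smp182.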